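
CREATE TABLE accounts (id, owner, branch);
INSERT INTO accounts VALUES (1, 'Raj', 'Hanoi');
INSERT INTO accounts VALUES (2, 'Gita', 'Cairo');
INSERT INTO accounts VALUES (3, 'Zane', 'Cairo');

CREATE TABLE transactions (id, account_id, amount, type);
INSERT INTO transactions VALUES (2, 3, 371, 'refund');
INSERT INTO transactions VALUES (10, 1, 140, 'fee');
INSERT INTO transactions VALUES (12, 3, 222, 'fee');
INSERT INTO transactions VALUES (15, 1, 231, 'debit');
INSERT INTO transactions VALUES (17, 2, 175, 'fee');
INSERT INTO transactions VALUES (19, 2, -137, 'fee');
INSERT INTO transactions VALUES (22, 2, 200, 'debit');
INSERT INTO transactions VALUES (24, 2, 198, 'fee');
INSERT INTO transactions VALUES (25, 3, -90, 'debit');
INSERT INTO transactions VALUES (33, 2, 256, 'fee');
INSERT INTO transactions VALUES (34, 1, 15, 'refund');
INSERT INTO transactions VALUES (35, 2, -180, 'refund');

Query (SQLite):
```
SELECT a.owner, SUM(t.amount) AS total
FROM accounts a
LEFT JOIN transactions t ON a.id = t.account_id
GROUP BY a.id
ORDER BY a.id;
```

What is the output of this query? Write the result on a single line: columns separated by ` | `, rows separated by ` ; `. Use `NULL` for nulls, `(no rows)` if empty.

Raj | 386 ; Gita | 512 ; Zane | 503

LEFT JOIN keeps every accounts row; unmatched ones get NULL for transactions columns.
Group by accounts.id and compute SUM(t.amount). SUM over an all-NULL group is NULL.
  1: ids {10, 15, 34} → SUM(t.amount)=386
  2: ids {17, 19, 22, 24, 33, 35} → SUM(t.amount)=512
  3: ids {2, 12, 25} → SUM(t.amount)=503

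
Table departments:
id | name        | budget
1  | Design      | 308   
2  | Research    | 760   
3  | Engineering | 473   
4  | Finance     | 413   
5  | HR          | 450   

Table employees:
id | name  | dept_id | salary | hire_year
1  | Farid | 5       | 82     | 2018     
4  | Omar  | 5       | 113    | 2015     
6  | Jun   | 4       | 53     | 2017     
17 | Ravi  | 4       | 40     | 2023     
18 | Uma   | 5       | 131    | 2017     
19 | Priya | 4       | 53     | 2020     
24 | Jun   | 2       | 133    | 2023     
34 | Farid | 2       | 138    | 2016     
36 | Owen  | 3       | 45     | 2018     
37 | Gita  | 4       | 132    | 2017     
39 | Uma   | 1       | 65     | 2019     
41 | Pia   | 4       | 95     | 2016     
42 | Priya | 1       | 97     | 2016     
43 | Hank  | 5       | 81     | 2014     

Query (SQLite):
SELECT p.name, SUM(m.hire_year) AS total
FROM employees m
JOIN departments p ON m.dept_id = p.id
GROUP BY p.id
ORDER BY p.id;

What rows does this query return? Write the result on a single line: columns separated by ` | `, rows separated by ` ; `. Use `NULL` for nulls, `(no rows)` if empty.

Join each employees row to its departments via dept_id.
Group joined rows by departments.id; compute SUM(m.hire_year) per group.
  1: ids {39, 42} → SUM(m.hire_year)=4035
  2: ids {24, 34} → SUM(m.hire_year)=4039
  3: ids {36} → SUM(m.hire_year)=2018
  4: ids {6, 17, 19, 37, 41} → SUM(m.hire_year)=10093
  5: ids {1, 4, 18, 43} → SUM(m.hire_year)=8064

Design | 4035 ; Research | 4039 ; Engineering | 2018 ; Finance | 10093 ; HR | 8064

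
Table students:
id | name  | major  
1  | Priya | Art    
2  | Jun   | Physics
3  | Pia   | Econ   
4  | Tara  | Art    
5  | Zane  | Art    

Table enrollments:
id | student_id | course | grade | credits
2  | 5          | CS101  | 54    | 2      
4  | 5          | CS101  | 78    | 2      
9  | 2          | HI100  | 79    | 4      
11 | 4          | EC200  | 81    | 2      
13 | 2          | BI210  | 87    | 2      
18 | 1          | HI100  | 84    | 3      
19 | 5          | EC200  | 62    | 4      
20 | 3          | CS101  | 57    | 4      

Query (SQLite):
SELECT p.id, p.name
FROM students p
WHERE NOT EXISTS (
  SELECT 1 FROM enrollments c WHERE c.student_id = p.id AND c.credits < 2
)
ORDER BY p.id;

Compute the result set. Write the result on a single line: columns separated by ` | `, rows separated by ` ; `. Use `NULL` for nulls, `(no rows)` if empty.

For each students row, check whether any enrollments with matching student_id has credits < 2.
Keep rows where that is false.

1 | Priya ; 2 | Jun ; 3 | Pia ; 4 | Tara ; 5 | Zane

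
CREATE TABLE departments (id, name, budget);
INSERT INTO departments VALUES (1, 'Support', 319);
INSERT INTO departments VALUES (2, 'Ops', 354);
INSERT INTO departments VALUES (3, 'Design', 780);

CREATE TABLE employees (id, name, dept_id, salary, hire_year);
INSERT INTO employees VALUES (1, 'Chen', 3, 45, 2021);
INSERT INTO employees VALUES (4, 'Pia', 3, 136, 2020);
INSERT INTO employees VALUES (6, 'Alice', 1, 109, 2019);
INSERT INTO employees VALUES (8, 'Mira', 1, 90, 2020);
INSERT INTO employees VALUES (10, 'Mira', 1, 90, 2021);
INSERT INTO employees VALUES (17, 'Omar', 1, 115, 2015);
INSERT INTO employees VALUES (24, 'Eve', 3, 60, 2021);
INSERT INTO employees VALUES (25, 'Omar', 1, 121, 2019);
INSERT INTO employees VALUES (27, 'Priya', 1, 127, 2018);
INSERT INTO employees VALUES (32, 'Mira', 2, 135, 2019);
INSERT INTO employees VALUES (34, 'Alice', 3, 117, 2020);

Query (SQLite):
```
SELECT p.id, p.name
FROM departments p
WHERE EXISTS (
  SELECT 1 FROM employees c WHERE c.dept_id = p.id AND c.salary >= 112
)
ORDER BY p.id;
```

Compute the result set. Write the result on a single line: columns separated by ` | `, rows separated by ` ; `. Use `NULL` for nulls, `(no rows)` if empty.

1 | Support ; 2 | Ops ; 3 | Design

For each departments row, check whether any employees with matching dept_id has salary >= 112.
Keep rows where that is true.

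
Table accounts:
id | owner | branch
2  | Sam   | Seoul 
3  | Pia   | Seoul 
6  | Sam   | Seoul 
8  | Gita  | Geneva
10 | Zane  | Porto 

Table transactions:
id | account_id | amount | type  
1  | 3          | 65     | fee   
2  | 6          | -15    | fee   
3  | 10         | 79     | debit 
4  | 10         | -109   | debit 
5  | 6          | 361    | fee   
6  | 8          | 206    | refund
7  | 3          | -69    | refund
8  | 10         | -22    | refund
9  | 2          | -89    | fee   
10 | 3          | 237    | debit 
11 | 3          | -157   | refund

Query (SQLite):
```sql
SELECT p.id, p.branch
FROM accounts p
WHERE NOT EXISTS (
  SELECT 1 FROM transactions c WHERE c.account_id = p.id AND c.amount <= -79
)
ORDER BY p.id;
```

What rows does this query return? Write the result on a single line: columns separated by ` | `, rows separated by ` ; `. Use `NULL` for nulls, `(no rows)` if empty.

For each accounts row, check whether any transactions with matching account_id has amount <= -79.
Keep rows where that is false.

6 | Seoul ; 8 | Geneva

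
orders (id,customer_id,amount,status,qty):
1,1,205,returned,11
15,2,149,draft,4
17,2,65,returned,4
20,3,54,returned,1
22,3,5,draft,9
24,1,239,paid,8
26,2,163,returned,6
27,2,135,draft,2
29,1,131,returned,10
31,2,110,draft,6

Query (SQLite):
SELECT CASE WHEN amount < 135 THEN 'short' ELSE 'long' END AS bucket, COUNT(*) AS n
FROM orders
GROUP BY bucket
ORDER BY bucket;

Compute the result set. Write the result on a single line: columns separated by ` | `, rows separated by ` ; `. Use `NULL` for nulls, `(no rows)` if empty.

Bucket rows by amount < 135 → 'short' else 'long'; count each bucket.

long | 5 ; short | 5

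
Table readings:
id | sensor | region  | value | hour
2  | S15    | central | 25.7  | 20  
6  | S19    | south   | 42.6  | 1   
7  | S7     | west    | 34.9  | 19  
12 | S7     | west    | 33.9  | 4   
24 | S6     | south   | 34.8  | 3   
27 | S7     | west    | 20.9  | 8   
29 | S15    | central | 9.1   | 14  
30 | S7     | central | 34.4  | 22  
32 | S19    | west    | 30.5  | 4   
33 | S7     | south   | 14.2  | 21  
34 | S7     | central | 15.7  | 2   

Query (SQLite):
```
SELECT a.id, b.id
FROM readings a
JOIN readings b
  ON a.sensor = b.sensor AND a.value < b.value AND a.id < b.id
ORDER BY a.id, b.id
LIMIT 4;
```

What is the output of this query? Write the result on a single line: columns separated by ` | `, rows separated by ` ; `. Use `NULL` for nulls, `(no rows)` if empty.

12 | 30 ; 27 | 30 ; 33 | 34

Pairs (a,b) with same sensor, a.value < b.value, a.id < b.id.
sensor groups: S15:{2,29} S19:{6,32} S6:{24} S7:{7,12,27,30,33,34}
Ordered by (a.id, b.id); first 4.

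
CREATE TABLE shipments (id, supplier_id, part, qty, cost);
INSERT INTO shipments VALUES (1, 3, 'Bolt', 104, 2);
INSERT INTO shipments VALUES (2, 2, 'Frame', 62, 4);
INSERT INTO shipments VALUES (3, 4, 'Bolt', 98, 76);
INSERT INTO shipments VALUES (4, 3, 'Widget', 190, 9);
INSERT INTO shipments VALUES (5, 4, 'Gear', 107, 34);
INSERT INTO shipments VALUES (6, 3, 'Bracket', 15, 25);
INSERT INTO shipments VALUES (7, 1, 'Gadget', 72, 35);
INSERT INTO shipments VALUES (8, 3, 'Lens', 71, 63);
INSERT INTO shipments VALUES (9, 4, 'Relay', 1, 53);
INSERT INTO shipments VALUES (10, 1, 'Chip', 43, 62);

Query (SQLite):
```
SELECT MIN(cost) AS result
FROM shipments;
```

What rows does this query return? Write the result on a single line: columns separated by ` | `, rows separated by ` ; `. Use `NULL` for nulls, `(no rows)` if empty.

2

All cost values: [2, 4, 76, 9, 34, 25, 35, 63, 53, 62].
MIN of non-NULL values = 2.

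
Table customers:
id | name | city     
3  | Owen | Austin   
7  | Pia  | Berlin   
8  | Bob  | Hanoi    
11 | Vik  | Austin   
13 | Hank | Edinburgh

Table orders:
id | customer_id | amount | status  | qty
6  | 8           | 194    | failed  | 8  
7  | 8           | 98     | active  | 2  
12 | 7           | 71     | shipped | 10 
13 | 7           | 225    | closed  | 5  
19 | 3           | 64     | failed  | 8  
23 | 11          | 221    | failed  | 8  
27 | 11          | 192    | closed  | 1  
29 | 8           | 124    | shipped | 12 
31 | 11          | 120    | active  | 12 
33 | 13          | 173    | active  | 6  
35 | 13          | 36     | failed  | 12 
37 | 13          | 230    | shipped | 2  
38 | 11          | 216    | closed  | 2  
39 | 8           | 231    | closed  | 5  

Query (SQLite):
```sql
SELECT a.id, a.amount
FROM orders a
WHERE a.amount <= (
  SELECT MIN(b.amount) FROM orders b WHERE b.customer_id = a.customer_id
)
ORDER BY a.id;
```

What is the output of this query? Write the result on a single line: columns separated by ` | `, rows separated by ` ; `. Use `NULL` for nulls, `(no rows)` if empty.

For each orders row a, compute MIN(amount) over rows sharing a.customer_id.
Keep row a if a.amount <= that per-group MIN.
  customer_id=3: MIN(amount) = 64
  customer_id=7: MIN(amount) = 71
  customer_id=8: MIN(amount) = 98
  customer_id=11: MIN(amount) = 120
  customer_id=13: MIN(amount) = 36

7 | 98 ; 12 | 71 ; 19 | 64 ; 31 | 120 ; 35 | 36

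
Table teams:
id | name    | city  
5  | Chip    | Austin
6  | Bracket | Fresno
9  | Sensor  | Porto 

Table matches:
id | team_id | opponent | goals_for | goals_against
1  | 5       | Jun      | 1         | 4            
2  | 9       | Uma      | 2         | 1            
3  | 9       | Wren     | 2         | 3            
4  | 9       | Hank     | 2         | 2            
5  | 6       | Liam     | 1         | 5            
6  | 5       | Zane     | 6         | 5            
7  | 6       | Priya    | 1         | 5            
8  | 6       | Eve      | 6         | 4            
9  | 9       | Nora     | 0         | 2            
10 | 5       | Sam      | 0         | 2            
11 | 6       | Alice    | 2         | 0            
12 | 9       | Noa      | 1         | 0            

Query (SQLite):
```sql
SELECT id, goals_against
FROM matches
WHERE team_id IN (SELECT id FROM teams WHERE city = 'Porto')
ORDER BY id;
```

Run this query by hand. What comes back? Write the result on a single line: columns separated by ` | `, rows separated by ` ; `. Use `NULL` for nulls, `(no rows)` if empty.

2 | 1 ; 3 | 3 ; 4 | 2 ; 9 | 2 ; 12 | 0

Inner query: teams.id where city = 'Porto'.
Outer: keep matches rows whose team_id is in that set.
Inner query → {9}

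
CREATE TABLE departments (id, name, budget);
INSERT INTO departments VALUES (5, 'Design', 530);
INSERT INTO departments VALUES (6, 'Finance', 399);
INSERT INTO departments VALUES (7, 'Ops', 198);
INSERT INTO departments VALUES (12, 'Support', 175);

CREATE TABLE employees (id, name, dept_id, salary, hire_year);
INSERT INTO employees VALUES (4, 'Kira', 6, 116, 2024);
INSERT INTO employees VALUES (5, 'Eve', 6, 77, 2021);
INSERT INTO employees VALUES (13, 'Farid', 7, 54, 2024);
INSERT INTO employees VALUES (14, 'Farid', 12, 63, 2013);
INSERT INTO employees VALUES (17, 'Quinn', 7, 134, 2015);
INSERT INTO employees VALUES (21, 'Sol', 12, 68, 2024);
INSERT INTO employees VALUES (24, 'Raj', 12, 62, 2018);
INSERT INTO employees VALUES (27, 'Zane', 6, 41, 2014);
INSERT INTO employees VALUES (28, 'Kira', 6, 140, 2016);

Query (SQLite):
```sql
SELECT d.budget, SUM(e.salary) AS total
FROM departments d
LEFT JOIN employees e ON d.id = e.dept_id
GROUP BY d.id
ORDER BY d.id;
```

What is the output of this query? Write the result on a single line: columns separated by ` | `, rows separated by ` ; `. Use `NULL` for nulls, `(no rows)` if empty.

LEFT JOIN keeps every departments row; unmatched ones get NULL for employees columns.
Group by departments.id and compute SUM(e.salary). SUM over an all-NULL group is NULL.
  5: ids {—} → SUM(e.salary)=NULL
  6: ids {4, 5, 27, 28} → SUM(e.salary)=374
  7: ids {13, 17} → SUM(e.salary)=188
  12: ids {14, 21, 24} → SUM(e.salary)=193

530 | NULL ; 399 | 374 ; 198 | 188 ; 175 | 193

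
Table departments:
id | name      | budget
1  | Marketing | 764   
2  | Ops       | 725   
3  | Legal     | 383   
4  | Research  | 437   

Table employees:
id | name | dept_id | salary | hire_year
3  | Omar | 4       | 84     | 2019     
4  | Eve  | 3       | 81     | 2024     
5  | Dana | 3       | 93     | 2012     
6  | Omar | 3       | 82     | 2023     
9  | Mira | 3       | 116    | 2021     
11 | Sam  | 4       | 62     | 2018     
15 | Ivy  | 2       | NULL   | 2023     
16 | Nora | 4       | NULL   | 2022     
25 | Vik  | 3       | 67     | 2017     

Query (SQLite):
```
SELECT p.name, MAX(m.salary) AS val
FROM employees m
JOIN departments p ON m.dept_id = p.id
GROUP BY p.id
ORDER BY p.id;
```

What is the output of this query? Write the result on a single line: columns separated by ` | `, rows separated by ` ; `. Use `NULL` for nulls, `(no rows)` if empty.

Ops | NULL ; Legal | 116 ; Research | 84

Join each employees row to its departments via dept_id.
Group joined rows by departments.id; compute MAX(m.salary) per group.
  2: ids {15} → MAX(m.salary)=NULL
  3: ids {4, 5, 6, 9, 25} → MAX(m.salary)=116
  4: ids {3, 11, 16} → MAX(m.salary)=84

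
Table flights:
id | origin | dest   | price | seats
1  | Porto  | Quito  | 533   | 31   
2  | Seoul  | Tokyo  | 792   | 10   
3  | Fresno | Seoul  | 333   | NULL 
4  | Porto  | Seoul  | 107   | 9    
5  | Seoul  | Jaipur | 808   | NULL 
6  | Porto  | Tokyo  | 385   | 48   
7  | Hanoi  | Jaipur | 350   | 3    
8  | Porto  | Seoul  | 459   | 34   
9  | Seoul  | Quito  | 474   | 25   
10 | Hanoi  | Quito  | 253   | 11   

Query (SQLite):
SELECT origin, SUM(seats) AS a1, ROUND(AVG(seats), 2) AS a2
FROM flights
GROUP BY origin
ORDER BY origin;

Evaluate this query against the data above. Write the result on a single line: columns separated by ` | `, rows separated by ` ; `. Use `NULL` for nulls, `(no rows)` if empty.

Group flights by origin.
Per group compute: SUM(seats), ROUND(AVG(seats), 2).
  Fresno: ids {3} → SUM(seats)=NULL, ROUND(AVG(seats), 2)=NULL
  Hanoi: ids {7, 10} → SUM(seats)=14, ROUND(AVG(seats), 2)=7
  Porto: ids {1, 4, 6, 8} → SUM(seats)=122, ROUND(AVG(seats), 2)=30.5
  Seoul: ids {2, 5, 9} → SUM(seats)=35, ROUND(AVG(seats), 2)=17.5

Fresno | NULL | NULL ; Hanoi | 14 | 7 ; Porto | 122 | 30.5 ; Seoul | 35 | 17.5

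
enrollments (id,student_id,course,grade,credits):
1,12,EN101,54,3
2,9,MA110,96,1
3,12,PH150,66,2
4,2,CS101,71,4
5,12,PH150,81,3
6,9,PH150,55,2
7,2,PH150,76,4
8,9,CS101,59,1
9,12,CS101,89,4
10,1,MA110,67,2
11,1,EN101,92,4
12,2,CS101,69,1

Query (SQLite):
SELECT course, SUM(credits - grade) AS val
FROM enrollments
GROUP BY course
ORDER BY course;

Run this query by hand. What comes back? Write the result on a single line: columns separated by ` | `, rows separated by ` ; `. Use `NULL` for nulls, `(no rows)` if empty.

CS101 | -278 ; EN101 | -139 ; MA110 | -160 ; PH150 | -267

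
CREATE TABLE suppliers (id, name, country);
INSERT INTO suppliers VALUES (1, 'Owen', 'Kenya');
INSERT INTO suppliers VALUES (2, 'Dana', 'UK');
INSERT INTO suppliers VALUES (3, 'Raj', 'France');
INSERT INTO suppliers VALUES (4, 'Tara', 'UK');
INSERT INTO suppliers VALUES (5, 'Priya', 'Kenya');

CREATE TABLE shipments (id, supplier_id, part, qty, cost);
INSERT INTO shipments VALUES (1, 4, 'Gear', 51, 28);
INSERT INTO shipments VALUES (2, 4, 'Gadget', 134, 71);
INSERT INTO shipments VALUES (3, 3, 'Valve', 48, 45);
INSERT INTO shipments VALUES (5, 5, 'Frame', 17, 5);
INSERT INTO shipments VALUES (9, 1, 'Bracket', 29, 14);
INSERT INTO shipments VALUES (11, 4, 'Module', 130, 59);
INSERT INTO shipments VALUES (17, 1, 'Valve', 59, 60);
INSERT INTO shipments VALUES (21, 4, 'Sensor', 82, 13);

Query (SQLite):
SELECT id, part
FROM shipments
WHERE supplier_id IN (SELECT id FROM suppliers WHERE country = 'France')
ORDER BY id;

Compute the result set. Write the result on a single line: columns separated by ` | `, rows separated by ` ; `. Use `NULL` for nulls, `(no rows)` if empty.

Inner query: suppliers.id where country = 'France'.
Outer: keep shipments rows whose supplier_id is in that set.
Inner query → {3}

3 | Valve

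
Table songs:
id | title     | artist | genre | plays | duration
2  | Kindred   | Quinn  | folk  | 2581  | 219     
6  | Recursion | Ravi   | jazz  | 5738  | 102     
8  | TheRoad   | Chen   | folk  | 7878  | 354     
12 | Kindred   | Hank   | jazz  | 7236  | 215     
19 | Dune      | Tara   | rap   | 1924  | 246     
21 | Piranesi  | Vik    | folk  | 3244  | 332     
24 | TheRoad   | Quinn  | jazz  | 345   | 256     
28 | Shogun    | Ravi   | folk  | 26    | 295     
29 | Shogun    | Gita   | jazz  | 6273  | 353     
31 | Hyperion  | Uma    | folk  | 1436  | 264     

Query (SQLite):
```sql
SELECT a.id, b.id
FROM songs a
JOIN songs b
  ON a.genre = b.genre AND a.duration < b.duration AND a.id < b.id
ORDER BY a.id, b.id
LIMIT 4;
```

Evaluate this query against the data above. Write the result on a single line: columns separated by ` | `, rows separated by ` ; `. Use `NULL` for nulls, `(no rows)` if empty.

2 | 8 ; 2 | 21 ; 2 | 28 ; 2 | 31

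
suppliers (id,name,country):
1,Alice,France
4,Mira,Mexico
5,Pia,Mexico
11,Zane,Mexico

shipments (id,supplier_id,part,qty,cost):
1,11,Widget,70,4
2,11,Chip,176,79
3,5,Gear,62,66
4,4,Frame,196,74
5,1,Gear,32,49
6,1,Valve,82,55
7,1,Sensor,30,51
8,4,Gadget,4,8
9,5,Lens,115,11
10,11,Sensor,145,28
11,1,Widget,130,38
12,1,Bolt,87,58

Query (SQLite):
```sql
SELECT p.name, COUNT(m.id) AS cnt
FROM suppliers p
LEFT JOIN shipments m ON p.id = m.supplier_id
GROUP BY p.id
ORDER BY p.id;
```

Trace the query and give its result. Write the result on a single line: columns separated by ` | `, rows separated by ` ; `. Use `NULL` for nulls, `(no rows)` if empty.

LEFT JOIN keeps every suppliers row; unmatched ones get NULL for shipments columns.
Group by suppliers.id and compute COUNT(m.id). COUNT(col) of an all-NULL group is 0.
  1: ids {5, 6, 7, 11, 12} → COUNT(m.id)=5
  4: ids {4, 8} → COUNT(m.id)=2
  5: ids {3, 9} → COUNT(m.id)=2
  11: ids {1, 2, 10} → COUNT(m.id)=3

Alice | 5 ; Mira | 2 ; Pia | 2 ; Zane | 3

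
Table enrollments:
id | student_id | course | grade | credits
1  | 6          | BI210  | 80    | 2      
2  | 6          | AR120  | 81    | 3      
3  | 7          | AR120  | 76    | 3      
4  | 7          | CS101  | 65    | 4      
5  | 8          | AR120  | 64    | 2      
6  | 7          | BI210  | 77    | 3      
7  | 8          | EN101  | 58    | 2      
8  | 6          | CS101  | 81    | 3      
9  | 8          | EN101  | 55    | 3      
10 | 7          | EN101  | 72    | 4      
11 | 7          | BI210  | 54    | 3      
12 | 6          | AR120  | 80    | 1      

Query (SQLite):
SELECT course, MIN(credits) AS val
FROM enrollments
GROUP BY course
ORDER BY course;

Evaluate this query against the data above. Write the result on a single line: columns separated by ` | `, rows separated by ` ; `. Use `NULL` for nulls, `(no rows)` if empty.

AR120 | 1 ; BI210 | 2 ; CS101 | 3 ; EN101 | 2

Partition enrollments by course; compute MIN(credits) within each group.
  AR120: ids {2, 3, 5, 12} → MIN(credits)=1
  BI210: ids {1, 6, 11} → MIN(credits)=2
  CS101: ids {4, 8} → MIN(credits)=3
  EN101: ids {7, 9, 10} → MIN(credits)=2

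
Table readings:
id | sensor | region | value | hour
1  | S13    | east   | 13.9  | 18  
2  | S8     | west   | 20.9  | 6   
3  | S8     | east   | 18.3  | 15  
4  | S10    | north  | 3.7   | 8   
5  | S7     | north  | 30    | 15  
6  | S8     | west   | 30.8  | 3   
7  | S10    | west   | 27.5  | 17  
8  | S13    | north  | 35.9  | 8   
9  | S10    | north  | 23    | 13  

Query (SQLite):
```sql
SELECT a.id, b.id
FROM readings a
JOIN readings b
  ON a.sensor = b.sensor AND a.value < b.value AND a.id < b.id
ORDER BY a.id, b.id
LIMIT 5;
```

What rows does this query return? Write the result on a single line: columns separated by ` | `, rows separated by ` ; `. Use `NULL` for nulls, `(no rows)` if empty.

Pairs (a,b) with same sensor, a.value < b.value, a.id < b.id.
sensor groups: S10:{4,7,9} S13:{1,8} S7:{5} S8:{2,3,6}
Ordered by (a.id, b.id); first 5.

1 | 8 ; 2 | 6 ; 3 | 6 ; 4 | 7 ; 4 | 9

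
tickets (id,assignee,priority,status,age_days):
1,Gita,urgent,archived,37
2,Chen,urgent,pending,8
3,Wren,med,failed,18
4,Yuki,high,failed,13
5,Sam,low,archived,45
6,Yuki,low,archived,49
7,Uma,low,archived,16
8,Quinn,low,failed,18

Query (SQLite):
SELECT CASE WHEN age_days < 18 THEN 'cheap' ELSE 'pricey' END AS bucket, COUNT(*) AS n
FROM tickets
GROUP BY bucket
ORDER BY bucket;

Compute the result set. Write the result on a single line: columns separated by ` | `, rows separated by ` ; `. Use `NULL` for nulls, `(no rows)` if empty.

cheap | 3 ; pricey | 5

Bucket rows by age_days < 18 → 'cheap' else 'pricey'; count each bucket.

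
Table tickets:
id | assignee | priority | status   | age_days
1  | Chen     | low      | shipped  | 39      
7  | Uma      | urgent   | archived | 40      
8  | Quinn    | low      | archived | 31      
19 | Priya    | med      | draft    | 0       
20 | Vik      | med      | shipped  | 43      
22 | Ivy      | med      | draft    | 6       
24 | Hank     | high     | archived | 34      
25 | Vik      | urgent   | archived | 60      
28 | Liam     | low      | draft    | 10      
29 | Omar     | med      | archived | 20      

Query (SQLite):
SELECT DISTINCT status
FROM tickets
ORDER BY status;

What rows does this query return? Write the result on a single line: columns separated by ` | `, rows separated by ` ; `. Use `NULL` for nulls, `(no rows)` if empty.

Collect distinct status values from tickets.

archived ; draft ; shipped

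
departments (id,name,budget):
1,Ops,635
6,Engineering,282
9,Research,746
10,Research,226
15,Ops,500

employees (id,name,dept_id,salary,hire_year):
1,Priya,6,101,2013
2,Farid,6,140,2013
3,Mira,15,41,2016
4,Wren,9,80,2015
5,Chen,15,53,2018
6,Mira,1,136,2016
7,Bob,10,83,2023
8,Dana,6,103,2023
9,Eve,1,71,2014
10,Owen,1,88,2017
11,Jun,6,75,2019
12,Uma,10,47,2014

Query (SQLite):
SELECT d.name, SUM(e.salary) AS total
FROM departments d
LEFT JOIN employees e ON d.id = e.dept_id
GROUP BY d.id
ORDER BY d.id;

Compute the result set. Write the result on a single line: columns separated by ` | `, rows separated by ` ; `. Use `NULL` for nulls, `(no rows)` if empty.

LEFT JOIN keeps every departments row; unmatched ones get NULL for employees columns.
Group by departments.id and compute SUM(e.salary). SUM over an all-NULL group is NULL.
  1: ids {6, 9, 10} → SUM(e.salary)=295
  6: ids {1, 2, 8, 11} → SUM(e.salary)=419
  9: ids {4} → SUM(e.salary)=80
  10: ids {7, 12} → SUM(e.salary)=130
  15: ids {3, 5} → SUM(e.salary)=94

Ops | 295 ; Engineering | 419 ; Research | 80 ; Research | 130 ; Ops | 94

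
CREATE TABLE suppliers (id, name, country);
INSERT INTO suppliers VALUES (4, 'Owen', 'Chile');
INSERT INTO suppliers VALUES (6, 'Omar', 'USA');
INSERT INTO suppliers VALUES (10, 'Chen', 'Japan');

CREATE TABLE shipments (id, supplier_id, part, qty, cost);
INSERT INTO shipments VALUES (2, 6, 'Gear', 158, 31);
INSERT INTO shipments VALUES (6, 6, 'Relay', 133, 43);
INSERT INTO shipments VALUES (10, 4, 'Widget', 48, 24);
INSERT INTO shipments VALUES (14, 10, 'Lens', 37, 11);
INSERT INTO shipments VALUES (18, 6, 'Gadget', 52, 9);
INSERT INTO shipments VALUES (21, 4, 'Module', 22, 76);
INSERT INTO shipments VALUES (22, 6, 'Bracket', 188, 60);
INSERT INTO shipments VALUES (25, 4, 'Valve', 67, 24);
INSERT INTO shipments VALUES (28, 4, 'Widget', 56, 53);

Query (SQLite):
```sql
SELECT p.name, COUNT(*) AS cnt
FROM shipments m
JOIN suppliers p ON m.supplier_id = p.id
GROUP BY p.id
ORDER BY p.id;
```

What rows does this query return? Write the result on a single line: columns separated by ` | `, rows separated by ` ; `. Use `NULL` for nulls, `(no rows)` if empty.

Join each shipments row to its suppliers via supplier_id.
Group joined rows by suppliers.id; compute COUNT(*) per group.
  4: ids {10, 21, 25, 28} → COUNT(*)=4
  6: ids {2, 6, 18, 22} → COUNT(*)=4
  10: ids {14} → COUNT(*)=1

Owen | 4 ; Omar | 4 ; Chen | 1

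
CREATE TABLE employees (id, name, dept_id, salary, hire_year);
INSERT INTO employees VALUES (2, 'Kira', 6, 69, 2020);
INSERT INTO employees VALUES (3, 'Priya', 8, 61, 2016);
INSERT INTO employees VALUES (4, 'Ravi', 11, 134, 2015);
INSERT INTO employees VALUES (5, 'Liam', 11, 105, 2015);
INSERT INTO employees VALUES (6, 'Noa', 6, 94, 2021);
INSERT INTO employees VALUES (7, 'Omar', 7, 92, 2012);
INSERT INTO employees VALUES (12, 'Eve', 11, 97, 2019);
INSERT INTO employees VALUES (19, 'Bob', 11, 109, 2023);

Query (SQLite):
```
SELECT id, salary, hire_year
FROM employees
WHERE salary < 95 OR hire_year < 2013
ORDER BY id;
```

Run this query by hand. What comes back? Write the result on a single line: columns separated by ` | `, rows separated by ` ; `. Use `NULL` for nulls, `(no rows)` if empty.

2 | 69 | 2020 ; 3 | 61 | 2016 ; 6 | 94 | 2021 ; 7 | 92 | 2012

salary < 95: ids {2, 3, 6, 7}
hire_year < 2013: ids {7}
Combine with OR.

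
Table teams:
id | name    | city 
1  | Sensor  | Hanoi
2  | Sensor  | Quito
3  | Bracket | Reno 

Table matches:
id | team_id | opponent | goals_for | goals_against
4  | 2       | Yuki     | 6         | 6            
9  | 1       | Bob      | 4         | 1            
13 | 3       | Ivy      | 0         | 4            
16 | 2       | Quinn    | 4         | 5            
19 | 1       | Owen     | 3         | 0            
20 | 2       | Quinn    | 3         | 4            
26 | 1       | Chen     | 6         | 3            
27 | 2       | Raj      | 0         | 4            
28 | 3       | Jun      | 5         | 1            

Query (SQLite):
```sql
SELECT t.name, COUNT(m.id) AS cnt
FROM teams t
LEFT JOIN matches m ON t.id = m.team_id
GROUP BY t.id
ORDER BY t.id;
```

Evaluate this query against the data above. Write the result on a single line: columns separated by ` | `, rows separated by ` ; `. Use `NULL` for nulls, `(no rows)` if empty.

LEFT JOIN keeps every teams row; unmatched ones get NULL for matches columns.
Group by teams.id and compute COUNT(m.id). COUNT(col) of an all-NULL group is 0.
  1: ids {9, 19, 26} → COUNT(m.id)=3
  2: ids {4, 16, 20, 27} → COUNT(m.id)=4
  3: ids {13, 28} → COUNT(m.id)=2

Sensor | 3 ; Sensor | 4 ; Bracket | 2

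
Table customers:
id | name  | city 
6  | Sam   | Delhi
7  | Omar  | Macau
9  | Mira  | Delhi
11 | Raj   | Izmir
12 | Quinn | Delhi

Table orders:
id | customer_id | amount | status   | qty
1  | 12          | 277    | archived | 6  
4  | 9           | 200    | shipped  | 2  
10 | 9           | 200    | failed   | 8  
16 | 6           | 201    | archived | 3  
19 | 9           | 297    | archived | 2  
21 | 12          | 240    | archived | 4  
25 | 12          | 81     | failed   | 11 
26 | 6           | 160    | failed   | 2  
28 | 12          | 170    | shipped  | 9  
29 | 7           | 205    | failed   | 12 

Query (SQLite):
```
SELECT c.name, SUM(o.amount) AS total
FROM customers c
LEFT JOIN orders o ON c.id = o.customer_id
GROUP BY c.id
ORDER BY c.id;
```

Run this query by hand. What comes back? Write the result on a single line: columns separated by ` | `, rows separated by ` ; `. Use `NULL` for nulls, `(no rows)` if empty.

Sam | 361 ; Omar | 205 ; Mira | 697 ; Raj | NULL ; Quinn | 768

LEFT JOIN keeps every customers row; unmatched ones get NULL for orders columns.
Group by customers.id and compute SUM(o.amount). SUM over an all-NULL group is NULL.
  6: ids {16, 26} → SUM(o.amount)=361
  7: ids {29} → SUM(o.amount)=205
  9: ids {4, 10, 19} → SUM(o.amount)=697
  11: ids {—} → SUM(o.amount)=NULL
  12: ids {1, 21, 25, 28} → SUM(o.amount)=768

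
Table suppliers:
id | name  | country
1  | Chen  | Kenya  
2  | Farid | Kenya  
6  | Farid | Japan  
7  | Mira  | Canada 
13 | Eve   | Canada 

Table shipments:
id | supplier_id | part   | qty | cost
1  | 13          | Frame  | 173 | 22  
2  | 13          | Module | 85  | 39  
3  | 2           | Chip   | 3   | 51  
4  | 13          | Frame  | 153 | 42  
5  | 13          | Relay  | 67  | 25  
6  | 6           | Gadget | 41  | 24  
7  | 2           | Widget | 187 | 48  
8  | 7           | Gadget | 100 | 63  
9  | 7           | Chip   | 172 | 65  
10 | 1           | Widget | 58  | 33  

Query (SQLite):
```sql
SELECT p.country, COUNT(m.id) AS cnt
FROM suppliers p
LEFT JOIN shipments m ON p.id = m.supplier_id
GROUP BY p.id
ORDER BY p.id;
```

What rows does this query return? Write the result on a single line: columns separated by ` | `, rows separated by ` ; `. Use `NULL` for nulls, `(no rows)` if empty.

Kenya | 1 ; Kenya | 2 ; Japan | 1 ; Canada | 2 ; Canada | 4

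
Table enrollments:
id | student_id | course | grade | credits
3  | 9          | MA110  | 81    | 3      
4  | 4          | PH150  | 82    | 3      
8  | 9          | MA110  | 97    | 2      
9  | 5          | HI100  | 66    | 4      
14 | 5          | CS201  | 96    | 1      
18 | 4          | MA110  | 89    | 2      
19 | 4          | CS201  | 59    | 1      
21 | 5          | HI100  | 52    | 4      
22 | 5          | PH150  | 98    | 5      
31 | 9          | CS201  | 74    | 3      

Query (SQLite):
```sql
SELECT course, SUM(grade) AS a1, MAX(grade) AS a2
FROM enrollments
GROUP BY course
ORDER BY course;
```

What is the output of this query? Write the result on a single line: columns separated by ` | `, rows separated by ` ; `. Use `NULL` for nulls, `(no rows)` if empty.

CS201 | 229 | 96 ; HI100 | 118 | 66 ; MA110 | 267 | 97 ; PH150 | 180 | 98

Group enrollments by course.
Per group compute: SUM(grade), MAX(grade).
  CS201: ids {14, 19, 31} → SUM(grade)=229, MAX(grade)=96
  HI100: ids {9, 21} → SUM(grade)=118, MAX(grade)=66
  MA110: ids {3, 8, 18} → SUM(grade)=267, MAX(grade)=97
  PH150: ids {4, 22} → SUM(grade)=180, MAX(grade)=98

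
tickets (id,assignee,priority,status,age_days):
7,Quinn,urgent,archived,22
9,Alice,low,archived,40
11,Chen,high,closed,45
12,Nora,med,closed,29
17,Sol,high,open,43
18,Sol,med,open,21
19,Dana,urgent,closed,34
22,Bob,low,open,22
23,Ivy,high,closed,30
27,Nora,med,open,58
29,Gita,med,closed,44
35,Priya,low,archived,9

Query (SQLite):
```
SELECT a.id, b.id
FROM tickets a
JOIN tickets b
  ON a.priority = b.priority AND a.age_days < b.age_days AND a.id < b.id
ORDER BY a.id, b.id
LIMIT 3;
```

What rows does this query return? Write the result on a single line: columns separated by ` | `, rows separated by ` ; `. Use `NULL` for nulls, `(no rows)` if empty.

7 | 19 ; 12 | 27 ; 12 | 29

Pairs (a,b) with same priority, a.age_days < b.age_days, a.id < b.id.
priority groups: high:{11,17,23} low:{9,22,35} med:{12,18,27,29} urgent:{7,19}
Ordered by (a.id, b.id); first 3.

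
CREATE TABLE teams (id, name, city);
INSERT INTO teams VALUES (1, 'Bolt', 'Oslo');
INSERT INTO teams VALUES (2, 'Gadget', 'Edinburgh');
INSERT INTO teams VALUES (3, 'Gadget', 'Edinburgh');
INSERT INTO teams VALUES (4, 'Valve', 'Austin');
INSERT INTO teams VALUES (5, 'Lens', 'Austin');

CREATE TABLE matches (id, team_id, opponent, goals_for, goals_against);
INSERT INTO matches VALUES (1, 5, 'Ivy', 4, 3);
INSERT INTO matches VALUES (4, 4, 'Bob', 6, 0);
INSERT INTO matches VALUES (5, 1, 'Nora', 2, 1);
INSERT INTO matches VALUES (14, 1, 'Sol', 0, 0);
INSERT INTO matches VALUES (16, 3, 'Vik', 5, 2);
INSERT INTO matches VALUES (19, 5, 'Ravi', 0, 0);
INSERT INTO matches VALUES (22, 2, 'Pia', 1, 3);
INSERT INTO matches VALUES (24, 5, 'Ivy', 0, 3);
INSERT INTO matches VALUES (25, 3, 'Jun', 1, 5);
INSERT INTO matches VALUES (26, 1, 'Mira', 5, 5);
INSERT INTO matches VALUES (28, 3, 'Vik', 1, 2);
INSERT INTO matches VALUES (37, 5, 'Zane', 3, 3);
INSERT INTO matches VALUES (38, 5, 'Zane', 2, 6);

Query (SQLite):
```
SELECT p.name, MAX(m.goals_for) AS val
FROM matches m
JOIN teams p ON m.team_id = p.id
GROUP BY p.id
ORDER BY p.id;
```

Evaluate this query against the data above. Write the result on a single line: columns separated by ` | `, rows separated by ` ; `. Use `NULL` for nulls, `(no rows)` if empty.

Join each matches row to its teams via team_id.
Group joined rows by teams.id; compute MAX(m.goals_for) per group.
  1: ids {5, 14, 26} → MAX(m.goals_for)=5
  2: ids {22} → MAX(m.goals_for)=1
  3: ids {16, 25, 28} → MAX(m.goals_for)=5
  4: ids {4} → MAX(m.goals_for)=6
  5: ids {1, 19, 24, 37, 38} → MAX(m.goals_for)=4

Bolt | 5 ; Gadget | 1 ; Gadget | 5 ; Valve | 6 ; Lens | 4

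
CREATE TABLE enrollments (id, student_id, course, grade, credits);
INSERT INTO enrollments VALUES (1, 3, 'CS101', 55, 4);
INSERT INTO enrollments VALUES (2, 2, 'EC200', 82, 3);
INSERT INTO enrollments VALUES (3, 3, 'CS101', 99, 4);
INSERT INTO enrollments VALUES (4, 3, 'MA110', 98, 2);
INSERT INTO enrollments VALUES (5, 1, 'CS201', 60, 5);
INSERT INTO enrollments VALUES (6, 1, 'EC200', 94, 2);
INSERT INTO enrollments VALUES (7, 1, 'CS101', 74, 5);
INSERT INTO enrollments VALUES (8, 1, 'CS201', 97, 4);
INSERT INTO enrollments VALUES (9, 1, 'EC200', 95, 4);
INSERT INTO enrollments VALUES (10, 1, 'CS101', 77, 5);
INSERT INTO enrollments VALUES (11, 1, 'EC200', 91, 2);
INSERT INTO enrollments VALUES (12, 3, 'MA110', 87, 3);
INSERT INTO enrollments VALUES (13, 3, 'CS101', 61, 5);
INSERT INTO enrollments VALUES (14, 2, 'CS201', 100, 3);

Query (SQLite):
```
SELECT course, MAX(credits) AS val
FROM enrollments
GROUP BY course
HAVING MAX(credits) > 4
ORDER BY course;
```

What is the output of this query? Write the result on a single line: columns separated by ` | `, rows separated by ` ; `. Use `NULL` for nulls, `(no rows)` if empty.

CS101 | 5 ; CS201 | 5

Partition enrollments by course; compute MAX(credits) within each group.
HAVING: keep groups where MAX(credits) > 4.
  CS101: ids {1, 3, 7, 10, 13} → MAX(credits)=5
  CS201: ids {5, 8, 14} → MAX(credits)=5
  EC200: ids {2, 6, 9, 11} → MAX(credits)=4
  MA110: ids {4, 12} → MAX(credits)=3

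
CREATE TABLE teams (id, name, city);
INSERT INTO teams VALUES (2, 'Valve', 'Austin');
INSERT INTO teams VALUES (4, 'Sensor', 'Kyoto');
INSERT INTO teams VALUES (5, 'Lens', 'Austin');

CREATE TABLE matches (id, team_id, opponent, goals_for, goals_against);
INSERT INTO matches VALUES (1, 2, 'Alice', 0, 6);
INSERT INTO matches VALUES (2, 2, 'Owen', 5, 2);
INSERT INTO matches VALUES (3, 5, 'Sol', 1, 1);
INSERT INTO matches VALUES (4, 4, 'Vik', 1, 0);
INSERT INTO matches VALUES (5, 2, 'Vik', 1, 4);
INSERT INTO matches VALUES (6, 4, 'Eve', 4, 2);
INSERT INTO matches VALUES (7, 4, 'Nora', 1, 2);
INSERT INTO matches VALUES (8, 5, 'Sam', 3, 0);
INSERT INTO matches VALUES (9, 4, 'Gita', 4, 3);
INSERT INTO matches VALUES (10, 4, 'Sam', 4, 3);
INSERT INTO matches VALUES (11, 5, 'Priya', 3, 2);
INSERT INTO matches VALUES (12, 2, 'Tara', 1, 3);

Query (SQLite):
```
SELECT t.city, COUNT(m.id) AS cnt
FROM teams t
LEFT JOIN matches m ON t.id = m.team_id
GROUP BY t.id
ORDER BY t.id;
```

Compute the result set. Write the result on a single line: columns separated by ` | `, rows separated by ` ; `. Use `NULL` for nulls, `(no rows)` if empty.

LEFT JOIN keeps every teams row; unmatched ones get NULL for matches columns.
Group by teams.id and compute COUNT(m.id). COUNT(col) of an all-NULL group is 0.
  2: ids {1, 2, 5, 12} → COUNT(m.id)=4
  4: ids {4, 6, 7, 9, 10} → COUNT(m.id)=5
  5: ids {3, 8, 11} → COUNT(m.id)=3

Austin | 4 ; Kyoto | 5 ; Austin | 3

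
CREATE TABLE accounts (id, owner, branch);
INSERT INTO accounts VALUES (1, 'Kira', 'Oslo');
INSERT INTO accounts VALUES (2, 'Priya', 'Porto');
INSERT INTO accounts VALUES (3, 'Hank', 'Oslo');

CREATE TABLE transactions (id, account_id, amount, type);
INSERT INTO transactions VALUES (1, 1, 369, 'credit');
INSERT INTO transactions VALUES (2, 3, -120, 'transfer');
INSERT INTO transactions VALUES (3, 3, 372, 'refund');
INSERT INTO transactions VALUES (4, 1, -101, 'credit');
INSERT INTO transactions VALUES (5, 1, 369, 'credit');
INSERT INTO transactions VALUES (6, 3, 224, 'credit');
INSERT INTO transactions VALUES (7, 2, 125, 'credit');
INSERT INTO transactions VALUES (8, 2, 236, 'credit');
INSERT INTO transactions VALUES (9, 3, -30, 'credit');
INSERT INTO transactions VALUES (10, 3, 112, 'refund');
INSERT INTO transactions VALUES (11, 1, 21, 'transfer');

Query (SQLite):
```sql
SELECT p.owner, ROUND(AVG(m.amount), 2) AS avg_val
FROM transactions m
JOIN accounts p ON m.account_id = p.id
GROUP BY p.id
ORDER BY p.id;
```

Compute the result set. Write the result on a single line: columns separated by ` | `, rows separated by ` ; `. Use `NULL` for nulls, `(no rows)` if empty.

Kira | 164.5 ; Priya | 180.5 ; Hank | 111.6

Join each transactions row to its accounts via account_id.
Group joined rows by accounts.id; compute ROUND(AVG(m.amount), 2) per group.
  1: ids {1, 4, 5, 11} → ROUND(AVG(m.amount), 2)=164.5
  2: ids {7, 8} → ROUND(AVG(m.amount), 2)=180.5
  3: ids {2, 3, 6, 9, 10} → ROUND(AVG(m.amount), 2)=111.6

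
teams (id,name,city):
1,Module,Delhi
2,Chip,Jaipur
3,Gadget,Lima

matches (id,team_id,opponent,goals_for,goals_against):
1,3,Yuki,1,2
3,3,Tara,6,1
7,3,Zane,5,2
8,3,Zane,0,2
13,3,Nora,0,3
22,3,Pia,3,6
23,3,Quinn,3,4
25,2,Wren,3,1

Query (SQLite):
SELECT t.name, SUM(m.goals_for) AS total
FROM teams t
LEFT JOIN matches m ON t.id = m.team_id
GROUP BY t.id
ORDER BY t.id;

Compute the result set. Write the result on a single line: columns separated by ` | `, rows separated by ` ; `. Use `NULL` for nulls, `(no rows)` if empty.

LEFT JOIN keeps every teams row; unmatched ones get NULL for matches columns.
Group by teams.id and compute SUM(m.goals_for). SUM over an all-NULL group is NULL.
  1: ids {—} → SUM(m.goals_for)=NULL
  2: ids {25} → SUM(m.goals_for)=3
  3: ids {1, 3, 7, 8, 13, 22, 23} → SUM(m.goals_for)=18

Module | NULL ; Chip | 3 ; Gadget | 18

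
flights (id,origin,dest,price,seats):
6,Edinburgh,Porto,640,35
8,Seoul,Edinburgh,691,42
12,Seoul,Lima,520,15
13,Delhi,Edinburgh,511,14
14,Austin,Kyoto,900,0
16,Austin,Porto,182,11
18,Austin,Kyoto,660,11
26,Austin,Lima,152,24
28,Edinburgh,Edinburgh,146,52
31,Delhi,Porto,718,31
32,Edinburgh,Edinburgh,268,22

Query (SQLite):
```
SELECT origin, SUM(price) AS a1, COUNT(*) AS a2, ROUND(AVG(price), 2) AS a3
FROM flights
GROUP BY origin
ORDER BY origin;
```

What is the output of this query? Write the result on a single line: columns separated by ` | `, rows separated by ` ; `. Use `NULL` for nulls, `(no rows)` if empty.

Austin | 1894 | 4 | 473.5 ; Delhi | 1229 | 2 | 614.5 ; Edinburgh | 1054 | 3 | 351.33 ; Seoul | 1211 | 2 | 605.5

Group flights by origin.
Per group compute: SUM(price), COUNT(*), ROUND(AVG(price), 2).
  Austin: ids {14, 16, 18, 26} → SUM(price)=1894, COUNT(*)=4, ROUND(AVG(price), 2)=473.5
  Delhi: ids {13, 31} → SUM(price)=1229, COUNT(*)=2, ROUND(AVG(price), 2)=614.5
  Edinburgh: ids {6, 28, 32} → SUM(price)=1054, COUNT(*)=3, ROUND(AVG(price), 2)=351.33
  Seoul: ids {8, 12} → SUM(price)=1211, COUNT(*)=2, ROUND(AVG(price), 2)=605.5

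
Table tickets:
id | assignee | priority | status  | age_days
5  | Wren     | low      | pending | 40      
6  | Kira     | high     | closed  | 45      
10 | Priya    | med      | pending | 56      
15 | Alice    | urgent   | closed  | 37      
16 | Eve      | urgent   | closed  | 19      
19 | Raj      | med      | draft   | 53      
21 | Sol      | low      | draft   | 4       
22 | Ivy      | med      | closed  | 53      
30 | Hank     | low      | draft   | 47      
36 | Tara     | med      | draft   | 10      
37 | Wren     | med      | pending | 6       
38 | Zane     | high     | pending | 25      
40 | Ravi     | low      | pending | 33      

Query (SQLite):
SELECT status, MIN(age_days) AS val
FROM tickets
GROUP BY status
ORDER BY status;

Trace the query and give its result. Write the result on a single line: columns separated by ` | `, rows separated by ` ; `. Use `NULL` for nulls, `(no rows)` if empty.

Partition tickets by status; compute MIN(age_days) within each group.
  closed: ids {6, 15, 16, 22} → MIN(age_days)=19
  draft: ids {19, 21, 30, 36} → MIN(age_days)=4
  pending: ids {5, 10, 37, 38, 40} → MIN(age_days)=6

closed | 19 ; draft | 4 ; pending | 6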